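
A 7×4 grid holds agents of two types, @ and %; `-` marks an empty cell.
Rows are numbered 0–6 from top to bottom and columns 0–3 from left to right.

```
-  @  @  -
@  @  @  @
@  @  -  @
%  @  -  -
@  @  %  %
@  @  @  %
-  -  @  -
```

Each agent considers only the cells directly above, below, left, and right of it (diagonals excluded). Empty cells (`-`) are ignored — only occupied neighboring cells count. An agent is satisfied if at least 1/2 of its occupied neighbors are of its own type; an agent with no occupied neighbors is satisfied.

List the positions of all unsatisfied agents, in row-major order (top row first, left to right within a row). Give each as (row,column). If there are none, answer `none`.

(3,0), (4,2)

(0,1)@ 2/2 ✓
(0,2)@ 2/2 ✓
(1,0)@ 2/2 ✓
(1,1)@ 4/4 ✓
(1,2)@ 3/3 ✓
(1,3)@ 2/2 ✓
(2,0)@ 2/3 ✓
(2,1)@ 3/3 ✓
(2,3)@ 1/1 ✓
(3,0)% 0/3 ✗
(3,1)@ 2/3 ✓
(4,0)@ 2/3 ✓
(4,1)@ 3/4 ✓
(4,2)% 1/3 ✗
(4,3)% 2/2 ✓
(5,0)@ 2/2 ✓
(5,1)@ 3/3 ✓
(5,2)@ 2/4 ✓
(5,3)% 1/2 ✓
(6,2)@ 1/1 ✓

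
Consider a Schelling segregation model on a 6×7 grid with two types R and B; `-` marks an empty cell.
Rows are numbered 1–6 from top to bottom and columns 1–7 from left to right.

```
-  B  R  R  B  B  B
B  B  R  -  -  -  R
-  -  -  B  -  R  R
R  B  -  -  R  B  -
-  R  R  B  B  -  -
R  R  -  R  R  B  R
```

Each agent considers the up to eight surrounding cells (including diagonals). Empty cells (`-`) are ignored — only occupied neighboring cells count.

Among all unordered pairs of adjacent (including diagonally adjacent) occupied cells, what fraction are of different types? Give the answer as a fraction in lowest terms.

24/47

Scan each occupied cell's neighbors to the right and below (and the two forward diagonals) so each pair is counted once.
From row 1: 6 unlike of 13 pairs (running 6/13).
From row 2: 2 unlike of 5 pairs (running 8/18).
From row 3: 3 unlike of 5 pairs (running 11/23).
From row 4: 6 unlike of 8 pairs (running 17/31).
From row 5: 5 unlike of 12 pairs (running 22/43).
From row 6: 2 unlike of 4 pairs (running 24/47).
Total adjacent occupied pairs: 47; unlike-type pairs: 24.
24/47 is already in lowest terms.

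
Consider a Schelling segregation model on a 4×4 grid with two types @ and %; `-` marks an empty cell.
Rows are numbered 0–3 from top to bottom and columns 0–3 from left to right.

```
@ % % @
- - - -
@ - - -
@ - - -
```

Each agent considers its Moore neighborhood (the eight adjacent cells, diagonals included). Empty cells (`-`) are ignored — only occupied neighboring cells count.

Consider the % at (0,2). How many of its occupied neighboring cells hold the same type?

Occupied neighbors of (0,2): (0,1)=%, (0,3)=@.
Same type (%): 1 of 2.

1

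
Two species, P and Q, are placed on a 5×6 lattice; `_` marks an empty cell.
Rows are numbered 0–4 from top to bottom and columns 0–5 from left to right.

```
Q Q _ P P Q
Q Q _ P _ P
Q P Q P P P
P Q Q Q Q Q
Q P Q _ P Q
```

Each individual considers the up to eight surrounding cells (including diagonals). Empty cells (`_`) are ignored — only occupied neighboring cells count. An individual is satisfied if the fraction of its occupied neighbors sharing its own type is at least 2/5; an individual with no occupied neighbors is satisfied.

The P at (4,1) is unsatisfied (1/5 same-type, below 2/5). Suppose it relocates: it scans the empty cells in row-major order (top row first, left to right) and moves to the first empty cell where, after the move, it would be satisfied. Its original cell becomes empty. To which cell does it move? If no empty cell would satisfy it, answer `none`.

(0,2)

Vacating (4,1). Empty cells in order:
  (0,2): 2/4 same-type → satisfied — stop here.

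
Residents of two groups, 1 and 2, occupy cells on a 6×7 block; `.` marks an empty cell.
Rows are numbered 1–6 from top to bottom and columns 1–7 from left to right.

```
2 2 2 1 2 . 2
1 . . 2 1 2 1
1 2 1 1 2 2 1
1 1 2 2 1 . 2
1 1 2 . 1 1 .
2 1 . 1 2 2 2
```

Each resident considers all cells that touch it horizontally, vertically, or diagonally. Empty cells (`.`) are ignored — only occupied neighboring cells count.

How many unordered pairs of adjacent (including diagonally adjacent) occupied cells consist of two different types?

Scan each occupied cell's neighbors to the right and below (and the two forward diagonals) so each pair is counted once.
Row 1: 2(1,1)–2(1,2)= 2(1,1)–1(2,1)≠ 2(1,2)–2(1,3)= 2(1,2)–1(2,1)≠ 2(1,3)–1(1,4)≠ 2(1,3)–2(2,4)= 1(1,4)–2(1,5)≠ 1(1,4)–2(2,4)≠ 1(1,4)–1(2,5)= 2(1,5)–1(2,5)≠ 2(1,5)–2(2,6)= 2(1,5)–2(2,4)= 2(1,7)–1(2,7)≠ 2(1,7)–2(2,6)=  → 7/14 unlike.
Row 2: 1(2,1)–1(3,1)= 1(2,1)–2(3,2)≠ 2(2,4)–1(2,5)≠ 2(2,4)–1(3,4)≠ 2(2,4)–2(3,5)= 2(2,4)–1(3,3)≠ 1(2,5)–2(2,6)≠ 1(2,5)–2(3,5)≠ 1(2,5)–2(3,6)≠ 1(2,5)–1(3,4)= 2(2,6)–1(2,7)≠ 2(2,6)–2(3,6)= 2(2,6)–1(3,7)≠ 2(2,6)–2(3,5)= 1(2,7)–1(3,7)= 1(2,7)–2(3,6)≠  → 10/16 unlike.
Row 3: 1(3,1)–2(3,2)≠ 1(3,1)–1(4,1)= 1(3,1)–1(4,2)= 2(3,2)–1(3,3)≠ 2(3,2)–1(4,2)≠ 2(3,2)–2(4,3)= 2(3,2)–1(4,1)≠ 1(3,3)–1(3,4)= 1(3,3)–2(4,3)≠ 1(3,3)–2(4,4)≠ 1(3,3)–1(4,2)= 1(3,4)–2(3,5)≠ 1(3,4)–2(4,4)≠ 1(3,4)–1(4,5)= 1(3,4)–2(4,3)≠ 2(3,5)–2(3,6)= 2(3,5)–1(4,5)≠ 2(3,5)–2(4,4)= 2(3,6)–1(3,7)≠ 2(3,6)–2(4,7)= 2(3,6)–1(4,5)≠ 1(3,7)–2(4,7)≠  → 13/22 unlike.
Row 4: 1(4,1)–1(4,2)= 1(4,1)–1(5,1)= 1(4,1)–1(5,2)= 1(4,2)–2(4,3)≠ 1(4,2)–1(5,2)= 1(4,2)–2(5,3)≠ 1(4,2)–1(5,1)= 2(4,3)–2(4,4)= 2(4,3)–2(5,3)= 2(4,3)–1(5,2)≠ 2(4,4)–1(4,5)≠ 2(4,4)–1(5,5)≠ 2(4,4)–2(5,3)= 1(4,5)–1(5,5)= 1(4,5)–1(5,6)= 2(4,7)–1(5,6)≠  → 6/16 unlike.
Row 5: 1(5,1)–1(5,2)= 1(5,1)–2(6,1)≠ 1(5,1)–1(6,2)= 1(5,2)–2(5,3)≠ 1(5,2)–1(6,2)= 1(5,2)–2(6,1)≠ 2(5,3)–1(6,4)≠ 2(5,3)–1(6,2)≠ 1(5,5)–1(5,6)= 1(5,5)–2(6,5)≠ 1(5,5)–2(6,6)≠ 1(5,5)–1(6,4)= 1(5,6)–2(6,6)≠ 1(5,6)–2(6,7)≠ 1(5,6)–2(6,5)≠  → 10/15 unlike.
Row 6: 2(6,1)–1(6,2)≠ 1(6,4)–2(6,5)≠ 2(6,5)–2(6,6)= 2(6,6)–2(6,7)=  → 2/4 unlike.
Total adjacent occupied pairs: 87; unlike-type pairs: 48.

48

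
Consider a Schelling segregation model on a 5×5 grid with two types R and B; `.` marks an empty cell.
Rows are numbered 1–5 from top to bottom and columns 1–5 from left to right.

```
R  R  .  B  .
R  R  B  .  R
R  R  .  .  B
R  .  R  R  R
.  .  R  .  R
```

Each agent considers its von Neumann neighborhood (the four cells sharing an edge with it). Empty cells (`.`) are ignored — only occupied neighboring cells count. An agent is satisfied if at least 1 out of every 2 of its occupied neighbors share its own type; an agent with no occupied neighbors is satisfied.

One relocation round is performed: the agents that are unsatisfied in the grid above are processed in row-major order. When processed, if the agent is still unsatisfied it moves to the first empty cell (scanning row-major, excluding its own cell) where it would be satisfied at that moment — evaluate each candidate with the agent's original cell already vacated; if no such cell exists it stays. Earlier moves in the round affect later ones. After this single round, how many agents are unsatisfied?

Initially unsatisfied (in order): (2,3), (2,5), (3,5).
  (2,3) → (1,3).
  (2,5) → (2,3).
  (3,5) → (1,5).
Resulting grid:
R R B B B
R R R . .
R R . . .
R . R R R
. . R . R
Unsatisfied now: (1,3).

1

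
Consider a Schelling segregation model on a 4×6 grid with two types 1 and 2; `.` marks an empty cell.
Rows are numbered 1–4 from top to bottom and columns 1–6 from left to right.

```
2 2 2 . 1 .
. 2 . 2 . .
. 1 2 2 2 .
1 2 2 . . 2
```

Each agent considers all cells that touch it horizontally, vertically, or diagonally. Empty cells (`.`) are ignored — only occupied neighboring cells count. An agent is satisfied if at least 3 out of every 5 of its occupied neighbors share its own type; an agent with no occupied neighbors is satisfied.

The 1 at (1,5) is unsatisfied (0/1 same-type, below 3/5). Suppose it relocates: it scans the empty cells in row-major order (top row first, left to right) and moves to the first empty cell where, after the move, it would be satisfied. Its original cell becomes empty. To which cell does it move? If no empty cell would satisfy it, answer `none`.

Vacating (1,5). Empty cells in order:
  (1,4): 0/2 same-type → still unsatisfied.
  (1,6): 0/0 same-type → satisfied — stop here.

(1,6)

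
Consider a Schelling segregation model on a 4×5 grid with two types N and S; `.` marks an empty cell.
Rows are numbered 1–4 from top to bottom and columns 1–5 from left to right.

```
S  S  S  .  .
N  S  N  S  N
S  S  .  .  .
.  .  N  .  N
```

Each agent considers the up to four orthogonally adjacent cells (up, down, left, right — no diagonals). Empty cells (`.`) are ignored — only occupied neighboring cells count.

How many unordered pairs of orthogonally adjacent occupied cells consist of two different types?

7

Scan each occupied cell's neighbors to the right and below so each pair is counted once.
From row 1: 2 unlike of 5 pairs (running 2/5).
From row 2: 5 unlike of 6 pairs (running 7/11).
From row 3: 0 unlike of 1 pairs (running 7/12).
Total adjacent occupied pairs: 12; unlike-type pairs: 7.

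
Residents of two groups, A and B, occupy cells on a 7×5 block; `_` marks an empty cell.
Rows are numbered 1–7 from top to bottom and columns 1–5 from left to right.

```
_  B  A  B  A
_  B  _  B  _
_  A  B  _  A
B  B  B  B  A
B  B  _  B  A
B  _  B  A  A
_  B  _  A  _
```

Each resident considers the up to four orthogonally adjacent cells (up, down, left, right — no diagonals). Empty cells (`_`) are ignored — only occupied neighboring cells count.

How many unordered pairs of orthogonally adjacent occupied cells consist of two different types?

10

Scan each occupied cell's neighbors to the right and below so each pair is counted once.
From row 1: 3 unlike of 5 pairs (running 3/5).
From row 2: 1 unlike of 1 pairs (running 4/6).
From row 3: 2 unlike of 4 pairs (running 6/10).
From row 4: 1 unlike of 8 pairs (running 7/18).
From row 5: 2 unlike of 5 pairs (running 9/23).
From row 6: 1 unlike of 3 pairs (running 10/26).
Total adjacent occupied pairs: 26; unlike-type pairs: 10.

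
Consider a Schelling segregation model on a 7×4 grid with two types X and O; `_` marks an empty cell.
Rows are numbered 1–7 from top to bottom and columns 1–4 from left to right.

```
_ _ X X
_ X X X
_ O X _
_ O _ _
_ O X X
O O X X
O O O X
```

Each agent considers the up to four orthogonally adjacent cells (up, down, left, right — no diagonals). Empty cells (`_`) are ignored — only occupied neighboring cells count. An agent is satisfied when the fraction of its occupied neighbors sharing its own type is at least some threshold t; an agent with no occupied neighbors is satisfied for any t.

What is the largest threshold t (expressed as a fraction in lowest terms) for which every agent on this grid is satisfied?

1/3

Row 1: (1,3)X 2/2 · (1,4)X 2/2
Row 2: (2,2)X 1/2 · (2,3)X 4/4 · (2,4)X 2/2
Row 3: (3,2)O 1/3 · (3,3)X 1/2
Row 4: (4,2)O 2/2
Row 5: (5,2)O 2/3 · (5,3)X 2/3 · (5,4)X 2/2
Row 6: (6,1)O 2/2 · (6,2)O 3/4 · (6,3)X 2/4 · (6,4)X 3/3
Row 7: (7,1)O 2/2 · (7,2)O 3/3 · (7,3)O 1/3 · (7,4)X 1/2
The smallest same-type fraction is 1/3 at (3,2), which reduces to 1/3. Any threshold above that leaves this agent unsatisfied.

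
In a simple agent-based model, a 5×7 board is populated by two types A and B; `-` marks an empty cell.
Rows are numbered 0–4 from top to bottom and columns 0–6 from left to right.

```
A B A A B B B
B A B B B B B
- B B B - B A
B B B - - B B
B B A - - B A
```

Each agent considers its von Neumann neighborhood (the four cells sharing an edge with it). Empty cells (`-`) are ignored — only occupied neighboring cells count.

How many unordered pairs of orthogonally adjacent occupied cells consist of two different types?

17

Scan each occupied cell's neighbors to the right and below so each pair is counted once.
Row 0: A(0,0)–B(0,1)≠ A(0,0)–B(1,0)≠ B(0,1)–A(0,2)≠ B(0,1)–A(1,1)≠ A(0,2)–A(0,3)= A(0,2)–B(1,2)≠ A(0,3)–B(0,4)≠ A(0,3)–B(1,3)≠ B(0,4)–B(0,5)= B(0,4)–B(1,4)= B(0,5)–B(0,6)= B(0,5)–B(1,5)= B(0,6)–B(1,6)=  → 7/13 unlike.
Row 1: B(1,0)–A(1,1)≠ A(1,1)–B(1,2)≠ A(1,1)–B(2,1)≠ B(1,2)–B(1,3)= B(1,2)–B(2,2)= B(1,3)–B(1,4)= B(1,3)–B(2,3)= B(1,4)–B(1,5)= B(1,5)–B(1,6)= B(1,5)–B(2,5)= B(1,6)–A(2,6)≠  → 4/11 unlike.
Row 2: B(2,1)–B(2,2)= B(2,1)–B(3,1)= B(2,2)–B(2,3)= B(2,2)–B(3,2)= B(2,5)–A(2,6)≠ B(2,5)–B(3,5)= A(2,6)–B(3,6)≠  → 2/7 unlike.
Row 3: B(3,0)–B(3,1)= B(3,0)–B(4,0)= B(3,1)–B(3,2)= B(3,1)–B(4,1)= B(3,2)–A(4,2)≠ B(3,5)–B(3,6)= B(3,5)–B(4,5)= B(3,6)–A(4,6)≠  → 2/8 unlike.
Row 4: B(4,0)–B(4,1)= B(4,1)–A(4,2)≠ B(4,5)–A(4,6)≠  → 2/3 unlike.
Total adjacent occupied pairs: 42; unlike-type pairs: 17.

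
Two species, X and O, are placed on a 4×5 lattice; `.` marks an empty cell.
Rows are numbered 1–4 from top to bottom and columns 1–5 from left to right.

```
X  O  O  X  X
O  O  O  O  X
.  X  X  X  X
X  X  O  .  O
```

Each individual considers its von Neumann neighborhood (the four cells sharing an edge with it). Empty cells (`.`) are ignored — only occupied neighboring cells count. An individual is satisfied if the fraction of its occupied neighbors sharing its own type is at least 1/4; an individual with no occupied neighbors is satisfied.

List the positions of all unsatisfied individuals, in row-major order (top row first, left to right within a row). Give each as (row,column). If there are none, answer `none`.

(1,1), (4,3), (4,5)

(1,1)X 0/2 ✗
(1,2)O 2/3 ✓
(1,3)O 2/3 ✓
(1,4)X 1/3 ✓
(1,5)X 2/2 ✓
(2,1)O 1/2 ✓
(2,2)O 3/4 ✓
(2,3)O 3/4 ✓
(2,4)O 1/4 ✓
(2,5)X 2/3 ✓
(3,2)X 2/3 ✓
(3,3)X 2/4 ✓
(3,4)X 2/3 ✓
(3,5)X 2/3 ✓
(4,1)X 1/1 ✓
(4,2)X 2/3 ✓
(4,3)O 0/2 ✗
(4,5)O 0/1 ✗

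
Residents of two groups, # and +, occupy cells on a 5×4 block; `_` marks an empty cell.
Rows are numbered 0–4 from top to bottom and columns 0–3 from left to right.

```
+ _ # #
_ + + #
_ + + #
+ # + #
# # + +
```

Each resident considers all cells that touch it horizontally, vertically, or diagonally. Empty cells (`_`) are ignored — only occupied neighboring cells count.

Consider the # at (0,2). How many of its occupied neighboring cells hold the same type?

2

Occupied neighbors of (0,2): (0,3)=#, (1,1)=+, (1,2)=+, (1,3)=#.
Same type (#): 2 of 4.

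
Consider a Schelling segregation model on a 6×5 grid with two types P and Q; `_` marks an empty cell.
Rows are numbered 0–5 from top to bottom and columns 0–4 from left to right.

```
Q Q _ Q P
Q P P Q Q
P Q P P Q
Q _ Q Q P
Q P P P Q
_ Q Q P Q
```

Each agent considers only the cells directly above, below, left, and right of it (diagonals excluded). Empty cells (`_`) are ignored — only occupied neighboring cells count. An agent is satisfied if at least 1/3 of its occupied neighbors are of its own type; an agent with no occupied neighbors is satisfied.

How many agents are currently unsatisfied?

7

Row 0: (0,0)Q 2/2 ok · (0,1)Q 1/2 ok · (0,3)Q 1/2 ok · (0,4)P 0/2 unhappy
Row 1: (1,0)Q 1/3 ok · (1,1)P 1/4 unhappy · (1,2)P 2/3 ok · (1,3)Q 2/4 ok · (1,4)Q 2/3 ok
Row 2: (2,0)P 0/3 unhappy · (2,1)Q 0/3 unhappy · (2,2)P 2/4 ok · (2,3)P 1/4 unhappy · (2,4)Q 1/3 ok
Row 3: (3,0)Q 1/2 ok · (3,2)Q 1/3 ok · (3,3)Q 1/4 unhappy · (3,4)P 0/3 unhappy
Row 4: (4,0)Q 1/2 ok · (4,1)P 1/3 ok · (4,2)P 2/4 ok · (4,3)P 2/4 ok · (4,4)Q 1/3 ok
Row 5: (5,1)Q 1/2 ok · (5,2)Q 1/3 ok · (5,3)P 1/3 ok · (5,4)Q 1/2 ok
Unsatisfied: (0,4), (1,1), (2,0), (2,1), (2,3), (3,3), (3,4) — 7 in total.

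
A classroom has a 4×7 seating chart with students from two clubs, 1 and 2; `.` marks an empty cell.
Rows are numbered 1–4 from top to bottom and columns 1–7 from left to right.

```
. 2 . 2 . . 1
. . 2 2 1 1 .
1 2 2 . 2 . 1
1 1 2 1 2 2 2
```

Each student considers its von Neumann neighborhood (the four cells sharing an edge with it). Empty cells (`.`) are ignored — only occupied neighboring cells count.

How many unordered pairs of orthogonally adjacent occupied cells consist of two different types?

Scan each occupied cell's neighbors to the right and below so each pair is counted once.
Row 1: 2(1,4)–2(2,4)=  → 0/1 unlike.
Row 2: 2(2,3)–2(2,4)= 2(2,3)–2(3,3)= 2(2,4)–1(2,5)≠ 1(2,5)–1(2,6)= 1(2,5)–2(3,5)≠  → 2/5 unlike.
Row 3: 1(3,1)–2(3,2)≠ 1(3,1)–1(4,1)= 2(3,2)–2(3,3)= 2(3,2)–1(4,2)≠ 2(3,3)–2(4,3)= 2(3,5)–2(4,5)= 1(3,7)–2(4,7)≠  → 3/7 unlike.
Row 4: 1(4,1)–1(4,2)= 1(4,2)–2(4,3)≠ 2(4,3)–1(4,4)≠ 1(4,4)–2(4,5)≠ 2(4,5)–2(4,6)= 2(4,6)–2(4,7)=  → 3/6 unlike.
Total adjacent occupied pairs: 19; unlike-type pairs: 8.

8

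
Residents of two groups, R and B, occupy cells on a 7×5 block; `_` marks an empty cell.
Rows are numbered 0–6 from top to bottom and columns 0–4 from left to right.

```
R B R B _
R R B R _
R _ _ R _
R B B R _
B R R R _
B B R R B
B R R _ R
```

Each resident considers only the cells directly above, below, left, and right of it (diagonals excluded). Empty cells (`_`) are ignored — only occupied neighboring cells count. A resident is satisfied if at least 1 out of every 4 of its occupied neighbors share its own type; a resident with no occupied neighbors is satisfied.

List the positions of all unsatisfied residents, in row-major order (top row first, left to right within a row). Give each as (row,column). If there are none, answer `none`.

(0,1), (0,2), (0,3), (1,2), (5,4), (6,4)

(0,0)R 1/2 satisfied
(0,1)B 0/3 not
(0,2)R 0/3 not
(0,3)B 0/2 not
(1,0)R 3/3 satisfied
(1,1)R 1/3 satisfied
(1,2)B 0/3 not
(1,3)R 1/3 satisfied
(2,0)R 2/2 satisfied
(2,3)R 2/2 satisfied
(3,0)R 1/3 satisfied
(3,1)B 1/3 satisfied
(3,2)B 1/3 satisfied
(3,3)R 2/3 satisfied
(4,0)B 1/3 satisfied
(4,1)R 1/4 satisfied
(4,2)R 3/4 satisfied
(4,3)R 3/3 satisfied
(5,0)B 3/3 satisfied
(5,1)B 1/4 satisfied
(5,2)R 3/4 satisfied
(5,3)R 2/3 satisfied
(5,4)B 0/2 not
(6,0)B 1/2 satisfied
(6,1)R 1/3 satisfied
(6,2)R 2/2 satisfied
(6,4)R 0/1 not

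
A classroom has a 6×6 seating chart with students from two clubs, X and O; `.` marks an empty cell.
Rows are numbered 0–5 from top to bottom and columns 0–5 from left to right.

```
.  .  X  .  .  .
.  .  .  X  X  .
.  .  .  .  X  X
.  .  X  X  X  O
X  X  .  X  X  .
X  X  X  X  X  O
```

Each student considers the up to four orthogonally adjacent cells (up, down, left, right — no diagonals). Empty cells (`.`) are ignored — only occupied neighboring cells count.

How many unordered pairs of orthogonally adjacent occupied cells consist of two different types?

3

Scan each occupied cell's neighbors to the right and below so each pair is counted once.
Row 1: X(1,3)–X(1,4)= X(1,4)–X(2,4)=  → 0/2 unlike.
Row 2: X(2,4)–X(2,5)= X(2,4)–X(3,4)= X(2,5)–O(3,5)≠  → 1/3 unlike.
Row 3: X(3,2)–X(3,3)= X(3,3)–X(3,4)= X(3,3)–X(4,3)= X(3,4)–O(3,5)≠ X(3,4)–X(4,4)=  → 1/5 unlike.
Row 4: X(4,0)–X(4,1)= X(4,0)–X(5,0)= X(4,1)–X(5,1)= X(4,3)–X(4,4)= X(4,3)–X(5,3)= X(4,4)–X(5,4)=  → 0/6 unlike.
Row 5: X(5,0)–X(5,1)= X(5,1)–X(5,2)= X(5,2)–X(5,3)= X(5,3)–X(5,4)= X(5,4)–O(5,5)≠  → 1/5 unlike.
Total adjacent occupied pairs: 21; unlike-type pairs: 3.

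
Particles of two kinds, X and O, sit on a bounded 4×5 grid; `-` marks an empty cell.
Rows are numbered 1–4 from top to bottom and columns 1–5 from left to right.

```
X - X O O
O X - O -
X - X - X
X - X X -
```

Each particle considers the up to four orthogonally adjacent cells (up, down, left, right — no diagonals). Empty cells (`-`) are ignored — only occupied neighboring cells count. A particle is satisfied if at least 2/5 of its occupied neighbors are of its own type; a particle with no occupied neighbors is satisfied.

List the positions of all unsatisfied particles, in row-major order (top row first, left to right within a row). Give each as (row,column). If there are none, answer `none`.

(1,1), (1,3), (2,1), (2,2)

(1,1)X 0/1 unhappy
(1,3)X 0/1 unhappy
(1,4)O 2/3 ok
(1,5)O 1/1 ok
(2,1)O 0/3 unhappy
(2,2)X 0/1 unhappy
(2,4)O 1/1 ok
(3,1)X 1/2 ok
(3,3)X 1/1 ok
(3,5)X 0/0 ok
(4,1)X 1/1 ok
(4,3)X 2/2 ok
(4,4)X 1/1 ok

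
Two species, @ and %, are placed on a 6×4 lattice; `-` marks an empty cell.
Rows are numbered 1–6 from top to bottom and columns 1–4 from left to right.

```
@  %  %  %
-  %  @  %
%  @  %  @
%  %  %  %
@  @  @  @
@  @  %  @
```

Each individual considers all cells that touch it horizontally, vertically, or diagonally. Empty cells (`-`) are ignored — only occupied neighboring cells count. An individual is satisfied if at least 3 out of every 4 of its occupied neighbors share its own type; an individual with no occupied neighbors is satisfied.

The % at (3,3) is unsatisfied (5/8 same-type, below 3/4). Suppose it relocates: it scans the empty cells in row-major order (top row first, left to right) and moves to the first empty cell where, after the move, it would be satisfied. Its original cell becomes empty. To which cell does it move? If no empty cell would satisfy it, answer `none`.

Vacating (3,3). Empty cells in order:
  (2,1): 3/5 same-type → still unsatisfied.

none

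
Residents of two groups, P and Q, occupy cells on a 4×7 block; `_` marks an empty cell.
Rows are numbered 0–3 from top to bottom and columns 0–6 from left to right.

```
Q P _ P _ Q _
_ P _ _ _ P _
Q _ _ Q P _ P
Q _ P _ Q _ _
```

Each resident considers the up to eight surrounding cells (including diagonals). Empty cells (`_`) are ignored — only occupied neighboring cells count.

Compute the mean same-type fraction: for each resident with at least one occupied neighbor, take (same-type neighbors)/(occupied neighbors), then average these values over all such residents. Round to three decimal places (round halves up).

0.431

Row 0: (0,0)Q 0/2 · (0,1)P 1/2 · (0,3)P — no occupied neighbors · (0,5)Q 0/1
Row 1: (1,1)P 1/3 · (1,5)P 2/3
Row 2: (2,0)Q 1/2 · (2,3)Q 1/3 · (2,4)P 1/3 · (2,6)P 1/1
Row 3: (3,0)Q 1/1 · (3,2)P 0/1 · (3,4)Q 1/2
Sum over 12 residents: 0/2 + 1/2 + 0/1 + 1/3 + 2/3 + 1/2 + 1/3 + 1/3 + 1/1 + 1/1 + 0/1 + 1/2 = 31/6; mean = 31/6 ÷ 12 = 31/72 = 0.430555… → 0.431.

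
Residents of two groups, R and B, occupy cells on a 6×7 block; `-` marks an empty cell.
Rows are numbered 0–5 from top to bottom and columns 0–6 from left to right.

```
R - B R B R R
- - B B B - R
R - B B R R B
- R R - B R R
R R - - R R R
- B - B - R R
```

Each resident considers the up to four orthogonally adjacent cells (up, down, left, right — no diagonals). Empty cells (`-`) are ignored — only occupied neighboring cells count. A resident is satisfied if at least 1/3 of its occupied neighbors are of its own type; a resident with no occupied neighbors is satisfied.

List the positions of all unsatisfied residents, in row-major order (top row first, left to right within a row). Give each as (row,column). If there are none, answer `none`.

(0,3), (2,4), (2,6), (3,4), (5,1)

Row 0: (0,0)R 0/0 ✓ · (0,2)B 1/2 ✓ · (0,3)R 0/3 ✗ · (0,4)B 1/3 ✓ · (0,5)R 1/2 ✓ · (0,6)R 2/2 ✓
Row 1: (1,2)B 3/3 ✓ · (1,3)B 3/4 ✓ · (1,4)B 2/3 ✓ · (1,6)R 1/2 ✓
Row 2: (2,0)R 0/0 ✓ · (2,2)B 2/3 ✓ · (2,3)B 2/3 ✓ · (2,4)R 1/4 ✗ · (2,5)R 2/3 ✓ · (2,6)B 0/3 ✗
Row 3: (3,1)R 2/2 ✓ · (3,2)R 1/2 ✓ · (3,4)B 0/3 ✗ · (3,5)R 3/4 ✓ · (3,6)R 2/3 ✓
Row 4: (4,0)R 1/1 ✓ · (4,1)R 2/3 ✓ · (4,4)R 1/2 ✓ · (4,5)R 4/4 ✓ · (4,6)R 3/3 ✓
Row 5: (5,1)B 0/1 ✗ · (5,3)B 0/0 ✓ · (5,5)R 2/2 ✓ · (5,6)R 2/2 ✓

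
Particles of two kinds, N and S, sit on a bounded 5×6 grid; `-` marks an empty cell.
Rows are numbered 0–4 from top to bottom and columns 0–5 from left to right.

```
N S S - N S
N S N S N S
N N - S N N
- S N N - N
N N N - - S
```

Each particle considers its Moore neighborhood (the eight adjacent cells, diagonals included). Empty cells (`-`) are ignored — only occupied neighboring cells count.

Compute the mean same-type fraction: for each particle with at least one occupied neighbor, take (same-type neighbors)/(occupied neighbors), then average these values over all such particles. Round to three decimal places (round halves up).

Row 0: (0,0)N 1/3 · (0,1)S 2/5 · (0,2)S 3/4 · (0,4)N 1/4 · (0,5)S 1/3
Row 1: (1,0)N 3/5 · (1,1)S 2/7 · (1,2)N 1/6 · (1,3)S 2/6 · (1,4)N 3/7 · (1,5)S 1/5
Row 2: (2,0)N 2/4 · (2,1)N 4/6 · (2,3)S 1/6 · (2,4)N 4/7 · (2,5)N 3/4
Row 3: (3,1)S 0/6 · (3,2)N 4/6 · (3,3)N 3/4 · (3,5)N 2/3
Row 4: (4,0)N 1/2 · (4,1)N 3/4 · (4,2)N 3/4 · (4,5)S 0/1
Sum over 24 particles: 1/3 + 2/5 + 3/4 + 1/4 + 1/3 + 3/5 + 2/7 + 1/6 + 2/6 + 3/7 + 1/5 + 2/4 + 4/6 + 1/6 + 4/7 + 3/4 + 0/6 + 4/6 + 3/4 + 2/3 + 1/2 + 3/4 + 3/4 + 0/1 = 1136/105; mean = 1136/105 ÷ 24 = 142/315 = 0.450793… → 0.451.

0.451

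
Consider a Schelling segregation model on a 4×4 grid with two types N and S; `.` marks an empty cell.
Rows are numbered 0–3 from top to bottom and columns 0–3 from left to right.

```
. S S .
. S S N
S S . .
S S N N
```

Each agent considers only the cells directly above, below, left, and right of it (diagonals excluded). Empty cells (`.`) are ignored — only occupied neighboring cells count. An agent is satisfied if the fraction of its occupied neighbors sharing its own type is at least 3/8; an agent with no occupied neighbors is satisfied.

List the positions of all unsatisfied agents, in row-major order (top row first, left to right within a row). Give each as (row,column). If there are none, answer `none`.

(1,3)

(0,1)S 2/2 ok
(0,2)S 2/2 ok
(1,1)S 3/3 ok
(1,2)S 2/3 ok
(1,3)N 0/1 unhappy
(2,0)S 2/2 ok
(2,1)S 3/3 ok
(3,0)S 2/2 ok
(3,1)S 2/3 ok
(3,2)N 1/2 ok
(3,3)N 1/1 ok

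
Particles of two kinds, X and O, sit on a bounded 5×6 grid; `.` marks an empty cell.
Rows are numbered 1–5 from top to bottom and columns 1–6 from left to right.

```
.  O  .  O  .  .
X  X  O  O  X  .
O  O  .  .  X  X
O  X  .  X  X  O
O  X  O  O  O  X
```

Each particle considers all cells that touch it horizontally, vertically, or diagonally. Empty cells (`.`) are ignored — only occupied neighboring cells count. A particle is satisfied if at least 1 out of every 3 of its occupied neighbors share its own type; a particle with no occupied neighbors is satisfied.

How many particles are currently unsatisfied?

6

(1,2)O 1/3 ✓
(1,4)O 2/3 ✓
(2,1)X 1/4 ✗
(2,2)X 1/5 ✗
(2,3)O 4/5 ✓
(2,4)O 2/4 ✓
(2,5)X 2/4 ✓
(3,1)O 2/5 ✓
(3,2)O 3/6 ✓
(3,5)X 4/6 ✓
(3,6)X 3/4 ✓
(4,1)O 3/5 ✓
(4,2)X 1/6 ✗
(4,4)X 2/5 ✓
(4,5)X 4/7 ✓
(4,6)O 1/5 ✗
(5,1)O 1/3 ✓
(5,2)X 1/4 ✗
(5,3)O 1/4 ✗
(5,4)O 2/4 ✓
(5,5)O 2/5 ✓
(5,6)X 1/3 ✓
Unsatisfied: (2,1), (2,2), (4,2), (4,6), (5,2), (5,3) — 6 in total.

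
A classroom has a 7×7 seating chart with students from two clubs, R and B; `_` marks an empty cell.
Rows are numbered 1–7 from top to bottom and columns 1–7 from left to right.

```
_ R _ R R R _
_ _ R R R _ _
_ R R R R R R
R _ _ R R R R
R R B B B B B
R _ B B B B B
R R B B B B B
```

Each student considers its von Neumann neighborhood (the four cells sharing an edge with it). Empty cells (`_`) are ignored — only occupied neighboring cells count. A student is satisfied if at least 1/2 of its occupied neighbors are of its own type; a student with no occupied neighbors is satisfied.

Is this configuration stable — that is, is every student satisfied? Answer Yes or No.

(1,2)R 0/0 ok
(1,4)R 2/2 ok
(1,5)R 3/3 ok
(1,6)R 1/1 ok
(2,3)R 2/2 ok
(2,4)R 4/4 ok
(2,5)R 3/3 ok
(3,2)R 1/1 ok
(3,3)R 3/3 ok
(3,4)R 4/4 ok
(3,5)R 4/4 ok
(3,6)R 3/3 ok
(3,7)R 2/2 ok
(4,1)R 1/1 ok
(4,4)R 2/3 ok
(4,5)R 3/4 ok
(4,6)R 3/4 ok
(4,7)R 2/3 ok
(5,1)R 3/3 ok
(5,2)R 1/2 ok
(5,3)B 2/3 ok
(5,4)B 3/4 ok
(5,5)B 3/4 ok
(5,6)B 3/4 ok
(5,7)B 2/3 ok
(6,1)R 2/2 ok
(6,3)B 3/3 ok
(6,4)B 4/4 ok
(6,5)B 4/4 ok
(6,6)B 4/4 ok
(6,7)B 3/3 ok
(7,1)R 2/2 ok
(7,2)R 1/2 ok
(7,3)B 2/3 ok
(7,4)B 3/3 ok
(7,5)B 3/3 ok
(7,6)B 3/3 ok
(7,7)B 2/2 ok
All meet the threshold, so the configuration is stable.

Yes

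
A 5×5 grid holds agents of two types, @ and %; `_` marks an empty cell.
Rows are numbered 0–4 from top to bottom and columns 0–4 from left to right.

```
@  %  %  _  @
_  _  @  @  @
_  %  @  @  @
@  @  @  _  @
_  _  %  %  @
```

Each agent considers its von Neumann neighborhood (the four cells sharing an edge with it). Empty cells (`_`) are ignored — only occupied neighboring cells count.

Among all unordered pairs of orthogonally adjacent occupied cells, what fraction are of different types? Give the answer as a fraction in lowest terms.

2/7

Scan each occupied cell's neighbors to the right and below so each pair is counted once.
Row 0: @(0,0)–%(0,1)≠ %(0,1)–%(0,2)= %(0,2)–@(1,2)≠ @(0,4)–@(1,4)=  → 2/4 unlike.
Row 1: @(1,2)–@(1,3)= @(1,2)–@(2,2)= @(1,3)–@(1,4)= @(1,3)–@(2,3)= @(1,4)–@(2,4)=  → 0/5 unlike.
Row 2: %(2,1)–@(2,2)≠ %(2,1)–@(3,1)≠ @(2,2)–@(2,3)= @(2,2)–@(3,2)= @(2,3)–@(2,4)= @(2,4)–@(3,4)=  → 2/6 unlike.
Row 3: @(3,0)–@(3,1)= @(3,1)–@(3,2)= @(3,2)–%(4,2)≠ @(3,4)–@(4,4)=  → 1/4 unlike.
Row 4: %(4,2)–%(4,3)= %(4,3)–@(4,4)≠  → 1/2 unlike.
Total adjacent occupied pairs: 21; unlike-type pairs: 6.
6/21 reduces to 2/7.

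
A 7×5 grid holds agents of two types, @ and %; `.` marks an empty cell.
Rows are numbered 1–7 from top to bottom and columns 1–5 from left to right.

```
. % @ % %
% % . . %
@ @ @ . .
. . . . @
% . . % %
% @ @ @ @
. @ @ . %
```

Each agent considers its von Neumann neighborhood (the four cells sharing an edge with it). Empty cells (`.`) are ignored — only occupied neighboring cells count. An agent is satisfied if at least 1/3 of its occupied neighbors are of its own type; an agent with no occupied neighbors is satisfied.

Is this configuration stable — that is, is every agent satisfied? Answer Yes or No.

Row 1: (1,2)% 1/2 ok · (1,3)@ 0/2 unhappy · (1,4)% 1/2 ok · (1,5)% 2/2 ok
Row 2: (2,1)% 1/2 ok · (2,2)% 2/3 ok · (2,5)% 1/1 ok
Row 3: (3,1)@ 1/2 ok · (3,2)@ 2/3 ok · (3,3)@ 1/1 ok
Row 4: (4,5)@ 0/1 unhappy
Row 5: (5,1)% 1/1 ok · (5,4)% 1/2 ok · (5,5)% 1/3 ok
Row 6: (6,1)% 1/2 ok · (6,2)@ 2/3 ok · (6,3)@ 3/3 ok · (6,4)@ 2/3 ok · (6,5)@ 1/3 ok
Row 7: (7,2)@ 2/2 ok · (7,3)@ 2/2 ok · (7,5)% 0/1 unhappy
For instance (1,3) has only 0/2 same-type neighbors, below 1/3.

No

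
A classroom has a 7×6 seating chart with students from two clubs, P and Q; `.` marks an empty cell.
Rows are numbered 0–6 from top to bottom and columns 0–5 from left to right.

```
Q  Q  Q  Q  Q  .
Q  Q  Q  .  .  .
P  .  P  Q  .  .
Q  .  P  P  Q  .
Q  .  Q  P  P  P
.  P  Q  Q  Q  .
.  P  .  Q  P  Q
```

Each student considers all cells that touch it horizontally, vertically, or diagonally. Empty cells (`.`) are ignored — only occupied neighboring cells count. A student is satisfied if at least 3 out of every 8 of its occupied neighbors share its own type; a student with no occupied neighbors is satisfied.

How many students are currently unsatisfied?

Row 0: (0,0)Q 3/3 ✓ · (0,1)Q 5/5 ✓ · (0,2)Q 4/4 ✓ · (0,3)Q 3/3 ✓ · (0,4)Q 1/1 ✓
Row 1: (1,0)Q 3/4 ✓ · (1,1)Q 5/7 ✓ · (1,2)Q 5/6 ✓
Row 2: (2,0)P 0/3 ✗ · (2,2)P 2/5 ✓ · (2,3)Q 2/5 ✓
Row 3: (3,0)Q 1/2 ✓ · (3,2)P 3/5 ✓ · (3,3)P 4/7 ✓ · (3,4)Q 1/5 ✗
Row 4: (4,0)Q 1/2 ✓ · (4,2)Q 2/6 ✗ · (4,3)P 3/8 ✓ · (4,4)P 3/6 ✓ · (4,5)P 1/3 ✗
Row 5: (5,1)P 1/4 ✗ · (5,2)Q 3/6 ✓ · (5,3)Q 4/7 ✓ · (5,4)Q 3/7 ✓
Row 6: (6,1)P 1/2 ✓ · (6,3)Q 3/4 ✓ · (6,4)P 0/4 ✗ · (6,5)Q 1/2 ✓
Unsatisfied: (2,0), (3,4), (4,2), (4,5), (5,1), (6,4) — 6 in total.

6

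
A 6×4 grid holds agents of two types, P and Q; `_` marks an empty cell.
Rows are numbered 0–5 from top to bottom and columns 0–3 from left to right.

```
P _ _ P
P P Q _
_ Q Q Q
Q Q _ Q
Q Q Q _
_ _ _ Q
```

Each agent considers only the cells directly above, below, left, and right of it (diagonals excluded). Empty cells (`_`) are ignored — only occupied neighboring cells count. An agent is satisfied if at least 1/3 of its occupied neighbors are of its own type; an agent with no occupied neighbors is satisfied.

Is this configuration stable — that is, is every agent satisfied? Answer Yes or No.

Yes

(0,0)P 1/1 satisfied
(0,3)P 0/0 satisfied
(1,0)P 2/2 satisfied
(1,1)P 1/3 satisfied
(1,2)Q 1/2 satisfied
(2,1)Q 2/3 satisfied
(2,2)Q 3/3 satisfied
(2,3)Q 2/2 satisfied
(3,0)Q 2/2 satisfied
(3,1)Q 3/3 satisfied
(3,3)Q 1/1 satisfied
(4,0)Q 2/2 satisfied
(4,1)Q 3/3 satisfied
(4,2)Q 1/1 satisfied
(5,3)Q 0/0 satisfied
All meet the threshold, so the configuration is stable.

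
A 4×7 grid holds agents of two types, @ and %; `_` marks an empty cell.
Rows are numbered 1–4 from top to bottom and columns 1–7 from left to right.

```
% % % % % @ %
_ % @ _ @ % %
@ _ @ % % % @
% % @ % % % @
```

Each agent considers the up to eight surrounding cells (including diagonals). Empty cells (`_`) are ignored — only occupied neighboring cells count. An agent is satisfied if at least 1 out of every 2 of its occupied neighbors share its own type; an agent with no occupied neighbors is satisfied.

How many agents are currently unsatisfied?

10

(1,1)% 2/2 satisfied
(1,2)% 3/4 satisfied
(1,3)% 3/4 satisfied
(1,4)% 2/4 satisfied
(1,5)% 2/4 satisfied
(1,6)@ 1/5 not
(1,7)% 2/3 satisfied
(2,2)% 3/6 satisfied
(2,3)@ 1/6 not
(2,5)@ 1/7 not
(2,6)% 5/8 satisfied
(2,7)% 3/5 satisfied
(3,1)@ 0/3 not
(3,3)@ 2/6 not
(3,4)% 3/7 not
(3,5)% 6/7 satisfied
(3,6)% 5/8 satisfied
(3,7)@ 1/5 not
(4,1)% 1/2 satisfied
(4,2)% 1/4 not
(4,3)@ 1/4 not
(4,4)% 3/5 satisfied
(4,5)% 5/5 satisfied
(4,6)% 3/5 satisfied
(4,7)@ 1/3 not
Unsatisfied: (1,6), (2,3), (2,5), (3,1), (3,3), (3,4), (3,7), (4,2), (4,3), (4,7) — 10 in total.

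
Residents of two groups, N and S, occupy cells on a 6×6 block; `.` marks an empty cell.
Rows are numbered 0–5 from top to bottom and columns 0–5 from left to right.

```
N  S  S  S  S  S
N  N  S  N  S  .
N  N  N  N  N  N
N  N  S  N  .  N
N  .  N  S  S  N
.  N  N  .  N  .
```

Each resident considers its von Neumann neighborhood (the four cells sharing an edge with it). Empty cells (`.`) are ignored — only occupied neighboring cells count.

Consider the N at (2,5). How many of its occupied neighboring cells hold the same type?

Occupied neighbors of (2,5): (3,5)=N, (2,4)=N.
Same type (N): 2 of 2.

2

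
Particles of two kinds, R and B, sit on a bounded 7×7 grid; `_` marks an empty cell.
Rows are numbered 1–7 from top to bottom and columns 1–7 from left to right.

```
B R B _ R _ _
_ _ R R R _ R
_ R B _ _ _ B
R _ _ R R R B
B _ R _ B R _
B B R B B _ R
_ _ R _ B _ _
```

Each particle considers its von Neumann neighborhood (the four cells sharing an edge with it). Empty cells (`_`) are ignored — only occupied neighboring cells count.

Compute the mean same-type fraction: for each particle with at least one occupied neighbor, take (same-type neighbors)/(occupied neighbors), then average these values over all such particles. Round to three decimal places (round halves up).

Row 1: (1,1)B 0/1 · (1,2)R 0/2 · (1,3)B 0/2 · (1,5)R 1/1
Row 2: (2,3)R 1/3 · (2,4)R 2/2 · (2,5)R 2/2 · (2,7)R 0/1
Row 3: (3,2)R 0/1 · (3,3)B 0/2 · (3,7)B 1/2
Row 4: (4,1)R 0/1 · (4,4)R 1/1 · (4,5)R 2/3 · (4,6)R 2/3 · (4,7)B 1/2
Row 5: (5,1)B 1/2 · (5,3)R 1/1 · (5,5)B 1/3 · (5,6)R 1/2
Row 6: (6,1)B 2/2 · (6,2)B 1/2 · (6,3)R 2/4 · (6,4)B 1/2 · (6,5)B 3/3 · (6,7)R — no occupied neighbors
Row 7: (7,3)R 1/1 · (7,5)B 1/1
Sum over 27 particles: 0/1 + 0/2 + 0/2 + 1/1 + 1/3 + 2/2 + 2/2 + 0/1 + 0/1 + 0/2 + 1/2 + 0/1 + 1/1 + 2/3 + 2/3 + 1/2 + 1/2 + 1/1 + 1/3 + 1/2 + 2/2 + 1/2 + 2/4 + 1/2 + 3/3 + 1/1 + 1/1 = 29/2; mean = 29/2 ÷ 27 = 29/54 = 0.537037… → 0.537.

0.537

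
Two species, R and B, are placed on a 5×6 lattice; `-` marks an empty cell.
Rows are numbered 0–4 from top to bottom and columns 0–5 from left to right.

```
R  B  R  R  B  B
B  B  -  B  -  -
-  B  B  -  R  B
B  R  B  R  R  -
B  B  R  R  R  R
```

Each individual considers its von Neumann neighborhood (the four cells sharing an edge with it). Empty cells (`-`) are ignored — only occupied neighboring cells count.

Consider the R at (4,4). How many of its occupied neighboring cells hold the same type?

Occupied neighbors of (4,4): (3,4)=R, (4,3)=R, (4,5)=R.
Same type (R): 3 of 3.

3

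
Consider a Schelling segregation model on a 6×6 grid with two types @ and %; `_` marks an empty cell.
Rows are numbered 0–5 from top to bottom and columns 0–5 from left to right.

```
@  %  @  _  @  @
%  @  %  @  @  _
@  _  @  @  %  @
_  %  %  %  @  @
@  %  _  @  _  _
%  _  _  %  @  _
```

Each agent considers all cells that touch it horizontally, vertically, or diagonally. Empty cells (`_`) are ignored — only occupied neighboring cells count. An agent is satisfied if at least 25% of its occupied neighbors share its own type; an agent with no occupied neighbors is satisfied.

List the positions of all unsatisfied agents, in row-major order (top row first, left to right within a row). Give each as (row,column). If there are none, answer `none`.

(0,0)@ 1/3 ok
(0,1)% 2/5 ok
(0,2)@ 2/4 ok
(0,4)@ 3/3 ok
(0,5)@ 2/2 ok
(1,0)% 1/4 ok
(1,1)@ 4/7 ok
(1,2)% 1/6 unhappy
(1,3)@ 5/7 ok
(1,4)@ 5/6 ok
(2,0)@ 1/3 ok
(2,2)@ 3/7 ok
(2,3)@ 4/8 ok
(2,4)% 1/7 unhappy
(2,5)@ 3/4 ok
(3,1)% 2/5 ok
(3,2)% 3/6 ok
(3,3)% 2/6 ok
(3,4)@ 4/6 ok
(3,5)@ 2/3 ok
(4,0)@ 0/3 unhappy
(4,1)% 3/4 ok
(4,3)@ 2/5 ok
(5,0)% 1/2 ok
(5,3)% 0/2 unhappy
(5,4)@ 1/2 ok

(1,2), (2,4), (4,0), (5,3)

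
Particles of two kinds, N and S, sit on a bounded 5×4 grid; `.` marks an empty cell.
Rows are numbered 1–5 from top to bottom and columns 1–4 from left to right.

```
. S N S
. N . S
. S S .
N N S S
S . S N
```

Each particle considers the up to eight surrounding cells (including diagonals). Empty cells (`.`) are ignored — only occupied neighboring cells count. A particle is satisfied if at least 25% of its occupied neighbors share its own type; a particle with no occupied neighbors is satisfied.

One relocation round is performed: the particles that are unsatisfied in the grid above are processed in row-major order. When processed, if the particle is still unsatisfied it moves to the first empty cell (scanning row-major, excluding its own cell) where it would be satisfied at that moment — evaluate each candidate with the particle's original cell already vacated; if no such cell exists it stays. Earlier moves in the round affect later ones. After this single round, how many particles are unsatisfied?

2

Initially unsatisfied (in order): (1,2), (4,2), (5,1), (5,4).
  (1,2) → (2,1).
  (4,2) → (1,1).
  (5,1) → (1,2).
  (5,4) → (2,3).
Resulting grid:
N S N S
S N N S
. S S .
N . S S
. . S .
Unsatisfied now: (1,2), (4,1).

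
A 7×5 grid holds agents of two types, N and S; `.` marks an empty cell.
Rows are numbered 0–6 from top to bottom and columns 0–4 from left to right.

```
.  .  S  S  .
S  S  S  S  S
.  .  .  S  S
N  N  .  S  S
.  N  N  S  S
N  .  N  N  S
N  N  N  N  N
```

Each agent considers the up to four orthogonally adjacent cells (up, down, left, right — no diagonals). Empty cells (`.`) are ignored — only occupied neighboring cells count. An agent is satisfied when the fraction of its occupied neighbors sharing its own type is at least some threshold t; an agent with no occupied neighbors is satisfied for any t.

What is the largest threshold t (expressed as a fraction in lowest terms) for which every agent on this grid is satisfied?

(0,2)S 2/2
(0,3)S 2/2
(1,0)S 1/1
(1,1)S 2/2
(1,2)S 3/3
(1,3)S 4/4
(1,4)S 2/2
(2,3)S 3/3
(2,4)S 3/3
(3,0)N 1/1
(3,1)N 2/2
(3,3)S 3/3
(3,4)S 3/3
(4,1)N 2/2
(4,2)N 2/3
(4,3)S 2/4
(4,4)S 3/3
(5,0)N 1/1
(5,2)N 3/3
(5,3)N 2/4
(5,4)S 1/3
(6,0)N 2/2
(6,1)N 2/2
(6,2)N 3/3
(6,3)N 3/3
(6,4)N 1/2
The smallest same-type fraction is 1/3 at (5,4), which reduces to 1/3. Any threshold above that leaves this agent unsatisfied.

1/3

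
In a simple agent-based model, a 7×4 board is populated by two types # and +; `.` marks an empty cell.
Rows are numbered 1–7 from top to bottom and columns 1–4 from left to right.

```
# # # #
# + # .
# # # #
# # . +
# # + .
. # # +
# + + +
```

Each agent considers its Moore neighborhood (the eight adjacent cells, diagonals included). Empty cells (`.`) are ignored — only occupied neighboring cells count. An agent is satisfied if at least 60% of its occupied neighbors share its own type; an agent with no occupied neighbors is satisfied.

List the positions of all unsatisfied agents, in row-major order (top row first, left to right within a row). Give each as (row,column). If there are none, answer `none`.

(2,2), (4,4), (5,3), (6,2), (6,3), (7,1), (7,2)

Row 1: (1,1)# 2/3 satisfied · (1,2)# 4/5 satisfied · (1,3)# 3/4 satisfied · (1,4)# 2/2 satisfied
Row 2: (2,1)# 4/5 satisfied · (2,2)+ 0/8 not · (2,3)# 6/7 satisfied
Row 3: (3,1)# 4/5 satisfied · (3,2)# 6/7 satisfied · (3,3)# 4/6 satisfied · (3,4)# 2/3 satisfied
Row 4: (4,1)# 5/5 satisfied · (4,2)# 6/7 satisfied · (4,4)+ 1/3 not
Row 5: (5,1)# 4/4 satisfied · (5,2)# 5/6 satisfied · (5,3)+ 2/6 not
Row 6: (6,2)# 4/7 not · (6,3)# 2/7 not · (6,4)+ 3/4 satisfied
Row 7: (7,1)# 1/2 not · (7,2)+ 1/4 not · (7,3)+ 3/5 satisfied · (7,4)+ 2/3 satisfied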